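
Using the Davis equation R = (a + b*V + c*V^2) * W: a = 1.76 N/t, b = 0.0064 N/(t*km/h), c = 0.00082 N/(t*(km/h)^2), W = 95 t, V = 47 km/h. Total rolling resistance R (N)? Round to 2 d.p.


b*V = 0.0064 * 47 = 0.3008
c*V^2 = 0.00082 * 2209 = 1.81138
R_per_t = 1.76 + 0.3008 + 1.81138 = 3.87218 N/t
R_total = 3.87218 * 95 = 367.86 N

367.86


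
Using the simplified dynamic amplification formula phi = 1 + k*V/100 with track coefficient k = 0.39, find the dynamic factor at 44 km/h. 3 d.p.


phi = 1 + k * V / 100
phi = 1 + 0.39 * 44 / 100
phi = 1 + 0.1716
phi = 1.172

1.172


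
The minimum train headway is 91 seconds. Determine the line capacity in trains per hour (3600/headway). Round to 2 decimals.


Capacity = 3600 / headway
Capacity = 3600 / 91
Capacity = 39.56 trains/hour

39.56


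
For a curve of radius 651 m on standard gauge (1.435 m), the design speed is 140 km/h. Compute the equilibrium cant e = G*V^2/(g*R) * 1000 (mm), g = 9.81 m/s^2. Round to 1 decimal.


Convert speed: V = 140 / 3.6 = 38.8889 m/s
Apply formula: e = 1.435 * 38.8889^2 / (9.81 * 651)
e = 1.435 * 1512.3457 / 6386.31
e = 0.339823 m = 339.8 mm

339.8


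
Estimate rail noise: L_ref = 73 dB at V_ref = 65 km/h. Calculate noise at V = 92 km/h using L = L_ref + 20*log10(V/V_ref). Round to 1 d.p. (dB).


V/V_ref = 92 / 65 = 1.415385
log10(1.415385) = 0.150874
20 * 0.150874 = 3.0175
L = 73 + 3.0175 = 76.0 dB

76.0


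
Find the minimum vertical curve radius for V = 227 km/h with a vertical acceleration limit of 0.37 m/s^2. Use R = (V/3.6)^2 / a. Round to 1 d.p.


Convert speed: V = 227 / 3.6 = 63.0556 m/s
V^2 = 3976.0031 m^2/s^2
R_v = 3976.0031 / 0.37
R_v = 10746.0 m

10746.0


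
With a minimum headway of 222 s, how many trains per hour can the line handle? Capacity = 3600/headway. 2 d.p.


Capacity = 3600 / headway
Capacity = 3600 / 222
Capacity = 16.22 trains/hour

16.22


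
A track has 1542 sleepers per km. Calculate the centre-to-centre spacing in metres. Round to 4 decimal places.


Spacing = 1000 m / number of sleepers
Spacing = 1000 / 1542
Spacing = 0.6485 m

0.6485


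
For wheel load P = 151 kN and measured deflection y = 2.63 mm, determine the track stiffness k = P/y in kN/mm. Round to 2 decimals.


Track stiffness k = P / y
k = 151 / 2.63
k = 57.41 kN/mm

57.41


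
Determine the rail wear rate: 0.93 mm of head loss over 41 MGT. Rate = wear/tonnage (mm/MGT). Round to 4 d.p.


Wear rate = total wear / cumulative tonnage
Rate = 0.93 / 41
Rate = 0.0227 mm/MGT

0.0227


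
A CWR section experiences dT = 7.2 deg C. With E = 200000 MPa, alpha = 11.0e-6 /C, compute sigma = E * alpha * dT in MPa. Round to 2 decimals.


sigma = E * alpha * dT
sigma = 200000 * 11.0e-6 * 7.2
sigma = 2.2 * 7.2
sigma = 15.84 MPa

15.84


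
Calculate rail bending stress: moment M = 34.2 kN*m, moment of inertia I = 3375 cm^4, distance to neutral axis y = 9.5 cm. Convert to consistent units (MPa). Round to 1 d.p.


Convert units:
M = 34.2 kN*m = 34200000 N*mm
y = 9.5 cm = 95 mm
I = 3375 cm^4 = 33750000 mm^4
sigma = 34200000 * 95 / 33750000
sigma = 96.3 MPa

96.3


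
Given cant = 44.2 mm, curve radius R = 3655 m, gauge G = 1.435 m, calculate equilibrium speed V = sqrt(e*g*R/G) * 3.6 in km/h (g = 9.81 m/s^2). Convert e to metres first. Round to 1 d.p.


Convert cant: e = 44.2 mm = 0.0442 m
V_ms = sqrt(0.0442 * 9.81 * 3655 / 1.435)
V_ms = sqrt(1104.400913) = 33.2325 m/s
V = 33.2325 * 3.6 = 119.6 km/h

119.6


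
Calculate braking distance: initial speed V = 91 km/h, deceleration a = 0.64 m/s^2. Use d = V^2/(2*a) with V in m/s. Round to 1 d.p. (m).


Convert speed: V = 91 / 3.6 = 25.2778 m/s
V^2 = 638.966
d = 638.966 / (2 * 0.64)
d = 638.966 / 1.28
d = 499.2 m

499.2


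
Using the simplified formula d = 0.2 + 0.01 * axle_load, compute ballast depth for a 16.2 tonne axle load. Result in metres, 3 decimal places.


d = 0.2 + 0.01 * 16.2
d = 0.2 + 0.162
d = 0.362 m

0.362


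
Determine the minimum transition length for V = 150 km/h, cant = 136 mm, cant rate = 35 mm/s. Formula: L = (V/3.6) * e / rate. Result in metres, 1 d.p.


Convert speed: V = 150 / 3.6 = 41.6667 m/s
L = 41.6667 * 136 / 35
L = 5666.6667 / 35
L = 161.9 m

161.9


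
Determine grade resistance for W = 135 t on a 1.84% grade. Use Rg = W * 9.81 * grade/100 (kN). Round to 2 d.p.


Rg = W * 9.81 * grade / 100
Rg = 135 * 9.81 * 1.84 / 100
Rg = 1324.35 * 0.0184
Rg = 24.37 kN

24.37


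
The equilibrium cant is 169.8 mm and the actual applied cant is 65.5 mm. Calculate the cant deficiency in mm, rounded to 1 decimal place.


Cant deficiency = equilibrium cant - actual cant
CD = 169.8 - 65.5
CD = 104.3 mm

104.3


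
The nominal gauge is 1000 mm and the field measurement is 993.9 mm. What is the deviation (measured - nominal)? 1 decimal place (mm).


Deviation = measured - nominal
Deviation = 993.9 - 1000
Deviation = -6.1 mm

-6.1


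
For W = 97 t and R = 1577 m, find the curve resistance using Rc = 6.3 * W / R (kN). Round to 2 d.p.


Rc = 6.3 * W / R
Rc = 6.3 * 97 / 1577
Rc = 611.1 / 1577
Rc = 0.39 kN

0.39


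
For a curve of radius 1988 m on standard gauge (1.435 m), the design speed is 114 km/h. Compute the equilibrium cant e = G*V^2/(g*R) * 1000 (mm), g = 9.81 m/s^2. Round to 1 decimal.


Convert speed: V = 114 / 3.6 = 31.6667 m/s
Apply formula: e = 1.435 * 31.6667^2 / (9.81 * 1988)
e = 1.435 * 1002.7778 / 19502.28
e = 0.073786 m = 73.8 mm

73.8


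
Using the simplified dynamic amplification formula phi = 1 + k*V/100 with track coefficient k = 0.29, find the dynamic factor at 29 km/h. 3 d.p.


phi = 1 + k * V / 100
phi = 1 + 0.29 * 29 / 100
phi = 1 + 0.0841
phi = 1.084

1.084


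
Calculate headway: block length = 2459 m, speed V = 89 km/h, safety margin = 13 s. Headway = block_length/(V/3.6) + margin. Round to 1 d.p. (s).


V = 89 / 3.6 = 24.7222 m/s
Block traversal time = 2459 / 24.7222 = 99.4652 s
Headway = 99.4652 + 13
Headway = 112.5 s

112.5


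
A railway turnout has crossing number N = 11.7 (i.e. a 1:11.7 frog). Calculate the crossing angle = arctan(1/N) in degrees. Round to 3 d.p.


1/N = 1/11.7 = 0.08547
angle = arctan(0.08547) = 0.085263 rad
angle = 0.085263 * 180/pi = 4.885 degrees

4.885


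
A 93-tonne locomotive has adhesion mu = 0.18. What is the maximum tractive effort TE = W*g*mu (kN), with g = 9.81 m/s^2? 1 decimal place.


TE_max = W * g * mu
TE_max = 93 * 9.81 * 0.18
TE_max = 912.33 * 0.18
TE_max = 164.2 kN

164.2


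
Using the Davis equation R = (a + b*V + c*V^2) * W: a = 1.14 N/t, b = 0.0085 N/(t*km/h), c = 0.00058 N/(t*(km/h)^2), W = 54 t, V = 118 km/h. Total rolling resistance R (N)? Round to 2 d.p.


b*V = 0.0085 * 118 = 1.003
c*V^2 = 0.00058 * 13924 = 8.07592
R_per_t = 1.14 + 1.003 + 8.07592 = 10.21892 N/t
R_total = 10.21892 * 54 = 551.82 N

551.82


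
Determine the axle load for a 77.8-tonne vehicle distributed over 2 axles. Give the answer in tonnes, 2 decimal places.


Load per axle = total weight / number of axles
Load = 77.8 / 2
Load = 38.90 tonnes

38.90


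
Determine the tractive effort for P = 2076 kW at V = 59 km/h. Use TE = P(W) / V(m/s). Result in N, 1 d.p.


Convert: P = 2076 kW = 2076000 W
V = 59 / 3.6 = 16.3889 m/s
TE = 2076000 / 16.3889
TE = 126671.2 N

126671.2


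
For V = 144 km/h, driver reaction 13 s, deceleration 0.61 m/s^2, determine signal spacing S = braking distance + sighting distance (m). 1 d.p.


V = 144 / 3.6 = 40.0 m/s
Braking distance = 40.0^2 / (2*0.61) = 1311.4754 m
Sighting distance = 40.0 * 13 = 520.0 m
S = 1311.4754 + 520.0 = 1831.5 m

1831.5


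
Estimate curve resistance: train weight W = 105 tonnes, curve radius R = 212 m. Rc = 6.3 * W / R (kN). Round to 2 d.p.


Rc = 6.3 * W / R
Rc = 6.3 * 105 / 212
Rc = 661.5 / 212
Rc = 3.12 kN

3.12


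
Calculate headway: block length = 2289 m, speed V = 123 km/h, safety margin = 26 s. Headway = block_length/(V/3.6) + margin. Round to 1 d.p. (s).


V = 123 / 3.6 = 34.1667 m/s
Block traversal time = 2289 / 34.1667 = 66.9951 s
Headway = 66.9951 + 26
Headway = 93.0 s

93.0


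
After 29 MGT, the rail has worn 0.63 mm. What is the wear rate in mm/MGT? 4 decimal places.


Wear rate = total wear / cumulative tonnage
Rate = 0.63 / 29
Rate = 0.0217 mm/MGT

0.0217


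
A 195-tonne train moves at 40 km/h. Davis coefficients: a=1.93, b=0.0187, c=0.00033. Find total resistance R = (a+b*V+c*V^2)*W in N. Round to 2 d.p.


b*V = 0.0187 * 40 = 0.748
c*V^2 = 0.00033 * 1600 = 0.528
R_per_t = 1.93 + 0.748 + 0.528 = 3.206 N/t
R_total = 3.206 * 195 = 625.17 N

625.17


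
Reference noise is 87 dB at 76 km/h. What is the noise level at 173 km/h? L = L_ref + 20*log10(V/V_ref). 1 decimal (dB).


V/V_ref = 173 / 76 = 2.276316
log10(2.276316) = 0.357233
20 * 0.357233 = 7.1447
L = 87 + 7.1447 = 94.1 dB

94.1


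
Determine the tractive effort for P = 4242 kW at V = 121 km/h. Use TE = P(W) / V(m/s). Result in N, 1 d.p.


Convert: P = 4242 kW = 4242000 W
V = 121 / 3.6 = 33.6111 m/s
TE = 4242000 / 33.6111
TE = 126208.3 N

126208.3


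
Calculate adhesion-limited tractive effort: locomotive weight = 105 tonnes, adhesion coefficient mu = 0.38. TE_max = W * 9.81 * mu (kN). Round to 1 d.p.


TE_max = W * g * mu
TE_max = 105 * 9.81 * 0.38
TE_max = 1030.05 * 0.38
TE_max = 391.4 kN

391.4


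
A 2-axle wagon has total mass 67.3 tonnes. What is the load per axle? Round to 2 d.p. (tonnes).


Load per axle = total weight / number of axles
Load = 67.3 / 2
Load = 33.65 tonnes

33.65


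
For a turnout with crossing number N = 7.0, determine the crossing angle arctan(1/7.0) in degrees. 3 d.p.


1/N = 1/7.0 = 0.142857
angle = arctan(0.142857) = 0.141897 rad
angle = 0.141897 * 180/pi = 8.130 degrees

8.130


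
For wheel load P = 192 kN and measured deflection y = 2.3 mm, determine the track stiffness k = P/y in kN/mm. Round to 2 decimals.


Track stiffness k = P / y
k = 192 / 2.3
k = 83.48 kN/mm

83.48


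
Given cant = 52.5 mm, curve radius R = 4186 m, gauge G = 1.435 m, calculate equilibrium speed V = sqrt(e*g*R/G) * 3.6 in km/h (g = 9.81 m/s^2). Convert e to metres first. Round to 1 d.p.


Convert cant: e = 52.5 mm = 0.0525 m
V_ms = sqrt(0.0525 * 9.81 * 4186 / 1.435)
V_ms = sqrt(1502.36561) = 38.7604 m/s
V = 38.7604 * 3.6 = 139.5 km/h

139.5


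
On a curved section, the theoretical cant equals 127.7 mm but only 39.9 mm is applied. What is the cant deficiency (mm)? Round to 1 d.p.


Cant deficiency = equilibrium cant - actual cant
CD = 127.7 - 39.9
CD = 87.8 mm

87.8


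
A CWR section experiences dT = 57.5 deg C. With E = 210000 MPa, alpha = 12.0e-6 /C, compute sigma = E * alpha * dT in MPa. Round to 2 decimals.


sigma = E * alpha * dT
sigma = 210000 * 12.0e-6 * 57.5
sigma = 2.52 * 57.5
sigma = 144.90 MPa

144.90


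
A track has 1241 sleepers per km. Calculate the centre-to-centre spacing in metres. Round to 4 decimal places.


Spacing = 1000 m / number of sleepers
Spacing = 1000 / 1241
Spacing = 0.8058 m

0.8058


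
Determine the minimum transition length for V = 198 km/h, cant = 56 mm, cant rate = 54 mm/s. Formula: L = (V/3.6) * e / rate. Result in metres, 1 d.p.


Convert speed: V = 198 / 3.6 = 55.0 m/s
L = 55.0 * 56 / 54
L = 3080.0 / 54
L = 57.0 m

57.0


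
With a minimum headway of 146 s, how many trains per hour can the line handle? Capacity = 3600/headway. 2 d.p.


Capacity = 3600 / headway
Capacity = 3600 / 146
Capacity = 24.66 trains/hour

24.66


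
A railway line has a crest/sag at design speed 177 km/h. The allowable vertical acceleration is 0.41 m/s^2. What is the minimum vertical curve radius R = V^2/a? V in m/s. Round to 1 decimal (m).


Convert speed: V = 177 / 3.6 = 49.1667 m/s
V^2 = 2417.3611 m^2/s^2
R_v = 2417.3611 / 0.41
R_v = 5896.0 m

5896.0


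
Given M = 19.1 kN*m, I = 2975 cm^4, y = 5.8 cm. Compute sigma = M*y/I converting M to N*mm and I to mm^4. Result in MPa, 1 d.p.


Convert units:
M = 19.1 kN*m = 19100000 N*mm
y = 5.8 cm = 58 mm
I = 2975 cm^4 = 29750000 mm^4
sigma = 19100000 * 58 / 29750000
sigma = 37.2 MPa

37.2


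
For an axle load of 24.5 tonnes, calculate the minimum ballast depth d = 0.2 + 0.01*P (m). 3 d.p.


d = 0.2 + 0.01 * 24.5
d = 0.2 + 0.245
d = 0.445 m

0.445


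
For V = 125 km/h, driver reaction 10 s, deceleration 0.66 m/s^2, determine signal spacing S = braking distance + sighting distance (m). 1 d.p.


V = 125 / 3.6 = 34.7222 m/s
Braking distance = 34.7222^2 / (2*0.66) = 913.3581 m
Sighting distance = 34.7222 * 10 = 347.2222 m
S = 913.3581 + 347.2222 = 1260.6 m

1260.6


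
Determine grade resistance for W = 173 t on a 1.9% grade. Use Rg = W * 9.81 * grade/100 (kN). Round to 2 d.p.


Rg = W * 9.81 * grade / 100
Rg = 173 * 9.81 * 1.9 / 100
Rg = 1697.13 * 0.019
Rg = 32.25 kN

32.25


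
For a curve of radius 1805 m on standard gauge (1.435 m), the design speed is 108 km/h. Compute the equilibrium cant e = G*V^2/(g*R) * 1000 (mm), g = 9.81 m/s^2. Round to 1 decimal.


Convert speed: V = 108 / 3.6 = 30.0 m/s
Apply formula: e = 1.435 * 30.0^2 / (9.81 * 1805)
e = 1.435 * 900.0 / 17707.05
e = 0.072937 m = 72.9 mm

72.9


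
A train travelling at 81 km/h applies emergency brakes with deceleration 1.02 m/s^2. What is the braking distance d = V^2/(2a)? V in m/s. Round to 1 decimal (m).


Convert speed: V = 81 / 3.6 = 22.5 m/s
V^2 = 506.25
d = 506.25 / (2 * 1.02)
d = 506.25 / 2.04
d = 248.2 m

248.2


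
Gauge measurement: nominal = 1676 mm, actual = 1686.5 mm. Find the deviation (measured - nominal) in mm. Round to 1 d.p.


Deviation = measured - nominal
Deviation = 1686.5 - 1676
Deviation = 10.5 mm

10.5


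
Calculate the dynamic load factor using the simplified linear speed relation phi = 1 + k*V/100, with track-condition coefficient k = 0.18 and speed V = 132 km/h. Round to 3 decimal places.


phi = 1 + k * V / 100
phi = 1 + 0.18 * 132 / 100
phi = 1 + 0.2376
phi = 1.238

1.238


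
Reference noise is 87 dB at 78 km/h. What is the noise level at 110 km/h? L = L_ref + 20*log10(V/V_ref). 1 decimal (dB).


V/V_ref = 110 / 78 = 1.410256
log10(1.410256) = 0.149298
20 * 0.149298 = 2.986
L = 87 + 2.986 = 90.0 dB

90.0


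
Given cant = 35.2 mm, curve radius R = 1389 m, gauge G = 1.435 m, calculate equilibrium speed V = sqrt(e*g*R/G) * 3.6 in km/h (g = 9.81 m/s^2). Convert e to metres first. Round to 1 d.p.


Convert cant: e = 35.2 mm = 0.0352 m
V_ms = sqrt(0.0352 * 9.81 * 1389 / 1.435)
V_ms = sqrt(334.242765) = 18.2823 m/s
V = 18.2823 * 3.6 = 65.8 km/h

65.8


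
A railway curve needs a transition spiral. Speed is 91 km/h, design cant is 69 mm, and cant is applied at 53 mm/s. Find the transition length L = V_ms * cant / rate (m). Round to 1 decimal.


Convert speed: V = 91 / 3.6 = 25.2778 m/s
L = 25.2778 * 69 / 53
L = 1744.1667 / 53
L = 32.9 m

32.9


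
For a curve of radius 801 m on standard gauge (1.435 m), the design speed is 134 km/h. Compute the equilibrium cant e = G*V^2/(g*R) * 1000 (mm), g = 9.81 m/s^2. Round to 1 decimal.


Convert speed: V = 134 / 3.6 = 37.2222 m/s
Apply formula: e = 1.435 * 37.2222^2 / (9.81 * 801)
e = 1.435 * 1385.4938 / 7857.81
e = 0.25302 m = 253.0 mm

253.0


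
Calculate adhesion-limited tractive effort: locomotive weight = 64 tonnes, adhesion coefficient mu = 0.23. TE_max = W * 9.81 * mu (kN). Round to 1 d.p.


TE_max = W * g * mu
TE_max = 64 * 9.81 * 0.23
TE_max = 627.84 * 0.23
TE_max = 144.4 kN

144.4


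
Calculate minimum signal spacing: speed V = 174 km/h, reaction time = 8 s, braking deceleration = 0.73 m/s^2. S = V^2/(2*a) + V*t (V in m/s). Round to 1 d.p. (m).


V = 174 / 3.6 = 48.3333 m/s
Braking distance = 48.3333^2 / (2*0.73) = 1600.0761 m
Sighting distance = 48.3333 * 8 = 386.6667 m
S = 1600.0761 + 386.6667 = 1986.7 m

1986.7


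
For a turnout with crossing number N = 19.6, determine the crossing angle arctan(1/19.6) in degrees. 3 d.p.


1/N = 1/19.6 = 0.05102
angle = arctan(0.05102) = 0.050976 rad
angle = 0.050976 * 180/pi = 2.921 degrees

2.921


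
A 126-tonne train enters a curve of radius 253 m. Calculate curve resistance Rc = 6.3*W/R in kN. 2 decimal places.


Rc = 6.3 * W / R
Rc = 6.3 * 126 / 253
Rc = 793.8 / 253
Rc = 3.14 kN

3.14


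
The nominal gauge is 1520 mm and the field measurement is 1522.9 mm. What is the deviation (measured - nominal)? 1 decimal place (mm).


Deviation = measured - nominal
Deviation = 1522.9 - 1520
Deviation = 2.9 mm

2.9


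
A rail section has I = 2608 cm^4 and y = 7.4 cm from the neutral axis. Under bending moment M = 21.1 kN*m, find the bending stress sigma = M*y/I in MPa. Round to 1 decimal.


Convert units:
M = 21.1 kN*m = 21100000 N*mm
y = 7.4 cm = 74 mm
I = 2608 cm^4 = 26080000 mm^4
sigma = 21100000 * 74 / 26080000
sigma = 59.9 MPa

59.9


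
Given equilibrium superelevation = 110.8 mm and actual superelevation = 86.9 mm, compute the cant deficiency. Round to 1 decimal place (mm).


Cant deficiency = equilibrium cant - actual cant
CD = 110.8 - 86.9
CD = 23.9 mm

23.9


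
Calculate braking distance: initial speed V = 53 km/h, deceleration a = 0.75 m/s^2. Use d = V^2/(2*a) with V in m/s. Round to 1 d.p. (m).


Convert speed: V = 53 / 3.6 = 14.7222 m/s
V^2 = 216.7438
d = 216.7438 / (2 * 0.75)
d = 216.7438 / 1.5
d = 144.5 m

144.5


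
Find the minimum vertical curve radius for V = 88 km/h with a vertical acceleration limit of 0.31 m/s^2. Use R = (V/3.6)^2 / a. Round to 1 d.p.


Convert speed: V = 88 / 3.6 = 24.4444 m/s
V^2 = 597.5309 m^2/s^2
R_v = 597.5309 / 0.31
R_v = 1927.5 m

1927.5


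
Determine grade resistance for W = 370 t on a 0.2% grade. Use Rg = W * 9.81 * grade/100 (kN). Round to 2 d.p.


Rg = W * 9.81 * grade / 100
Rg = 370 * 9.81 * 0.2 / 100
Rg = 3629.7 * 0.002
Rg = 7.26 kN

7.26


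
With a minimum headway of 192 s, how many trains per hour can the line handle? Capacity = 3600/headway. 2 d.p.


Capacity = 3600 / headway
Capacity = 3600 / 192
Capacity = 18.75 trains/hour

18.75


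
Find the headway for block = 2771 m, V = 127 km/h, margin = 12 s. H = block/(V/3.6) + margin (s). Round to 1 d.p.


V = 127 / 3.6 = 35.2778 m/s
Block traversal time = 2771 / 35.2778 = 78.548 s
Headway = 78.548 + 12
Headway = 90.5 s

90.5


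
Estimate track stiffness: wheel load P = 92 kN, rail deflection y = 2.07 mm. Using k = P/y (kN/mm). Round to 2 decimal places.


Track stiffness k = P / y
k = 92 / 2.07
k = 44.44 kN/mm

44.44


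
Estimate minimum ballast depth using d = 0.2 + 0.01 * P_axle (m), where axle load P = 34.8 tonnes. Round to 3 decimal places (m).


d = 0.2 + 0.01 * 34.8
d = 0.2 + 0.348
d = 0.548 m

0.548


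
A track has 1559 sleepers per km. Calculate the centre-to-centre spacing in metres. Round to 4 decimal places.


Spacing = 1000 m / number of sleepers
Spacing = 1000 / 1559
Spacing = 0.6414 m

0.6414


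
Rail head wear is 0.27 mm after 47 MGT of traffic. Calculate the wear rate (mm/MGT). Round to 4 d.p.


Wear rate = total wear / cumulative tonnage
Rate = 0.27 / 47
Rate = 0.0057 mm/MGT

0.0057


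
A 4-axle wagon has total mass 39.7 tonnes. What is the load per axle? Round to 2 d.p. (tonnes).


Load per axle = total weight / number of axles
Load = 39.7 / 4
Load = 9.93 tonnes

9.93


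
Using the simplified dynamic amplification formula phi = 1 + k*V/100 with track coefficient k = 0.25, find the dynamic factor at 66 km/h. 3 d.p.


phi = 1 + k * V / 100
phi = 1 + 0.25 * 66 / 100
phi = 1 + 0.165
phi = 1.165

1.165


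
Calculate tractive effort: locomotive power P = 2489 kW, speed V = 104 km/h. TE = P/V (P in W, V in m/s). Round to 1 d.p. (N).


Convert: P = 2489 kW = 2489000 W
V = 104 / 3.6 = 28.8889 m/s
TE = 2489000 / 28.8889
TE = 86157.7 N

86157.7


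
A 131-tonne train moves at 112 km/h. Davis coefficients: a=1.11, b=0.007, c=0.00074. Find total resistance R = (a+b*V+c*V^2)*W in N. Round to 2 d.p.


b*V = 0.007 * 112 = 0.784
c*V^2 = 0.00074 * 12544 = 9.28256
R_per_t = 1.11 + 0.784 + 9.28256 = 11.17656 N/t
R_total = 11.17656 * 131 = 1464.13 N

1464.13


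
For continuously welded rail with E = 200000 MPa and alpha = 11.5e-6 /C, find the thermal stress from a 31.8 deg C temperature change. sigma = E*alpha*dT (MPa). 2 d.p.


sigma = E * alpha * dT
sigma = 200000 * 11.5e-6 * 31.8
sigma = 2.3 * 31.8
sigma = 73.14 MPa

73.14


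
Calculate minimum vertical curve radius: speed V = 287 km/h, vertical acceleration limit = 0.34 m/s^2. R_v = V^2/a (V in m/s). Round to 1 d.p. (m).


Convert speed: V = 287 / 3.6 = 79.7222 m/s
V^2 = 6355.6327 m^2/s^2
R_v = 6355.6327 / 0.34
R_v = 18693.0 m

18693.0


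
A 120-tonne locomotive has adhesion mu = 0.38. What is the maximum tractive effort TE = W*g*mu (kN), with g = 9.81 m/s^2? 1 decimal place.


TE_max = W * g * mu
TE_max = 120 * 9.81 * 0.38
TE_max = 1177.2 * 0.38
TE_max = 447.3 kN

447.3


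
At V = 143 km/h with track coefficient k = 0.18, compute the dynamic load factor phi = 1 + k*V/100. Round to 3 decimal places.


phi = 1 + k * V / 100
phi = 1 + 0.18 * 143 / 100
phi = 1 + 0.2574
phi = 1.257

1.257


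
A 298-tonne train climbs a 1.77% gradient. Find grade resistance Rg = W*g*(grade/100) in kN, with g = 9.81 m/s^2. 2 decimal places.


Rg = W * 9.81 * grade / 100
Rg = 298 * 9.81 * 1.77 / 100
Rg = 2923.38 * 0.0177
Rg = 51.74 kN

51.74


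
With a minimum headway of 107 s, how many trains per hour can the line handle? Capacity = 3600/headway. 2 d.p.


Capacity = 3600 / headway
Capacity = 3600 / 107
Capacity = 33.64 trains/hour

33.64


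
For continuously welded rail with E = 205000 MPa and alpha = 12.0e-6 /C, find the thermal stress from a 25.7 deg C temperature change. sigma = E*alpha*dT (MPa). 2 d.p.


sigma = E * alpha * dT
sigma = 205000 * 12.0e-6 * 25.7
sigma = 2.46 * 25.7
sigma = 63.22 MPa

63.22


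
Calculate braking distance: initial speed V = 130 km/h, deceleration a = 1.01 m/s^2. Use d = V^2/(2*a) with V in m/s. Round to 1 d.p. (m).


Convert speed: V = 130 / 3.6 = 36.1111 m/s
V^2 = 1304.0123
d = 1304.0123 / (2 * 1.01)
d = 1304.0123 / 2.02
d = 645.6 m

645.6


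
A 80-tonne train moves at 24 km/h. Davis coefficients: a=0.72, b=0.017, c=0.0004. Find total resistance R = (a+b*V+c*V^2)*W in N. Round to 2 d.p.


b*V = 0.017 * 24 = 0.408
c*V^2 = 0.0004 * 576 = 0.2304
R_per_t = 0.72 + 0.408 + 0.2304 = 1.3584 N/t
R_total = 1.3584 * 80 = 108.67 N

108.67


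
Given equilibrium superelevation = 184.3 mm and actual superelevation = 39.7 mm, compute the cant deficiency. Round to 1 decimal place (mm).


Cant deficiency = equilibrium cant - actual cant
CD = 184.3 - 39.7
CD = 144.6 mm

144.6


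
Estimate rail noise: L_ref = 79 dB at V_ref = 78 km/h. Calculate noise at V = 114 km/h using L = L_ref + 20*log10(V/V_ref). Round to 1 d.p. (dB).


V/V_ref = 114 / 78 = 1.461538
log10(1.461538) = 0.16481
20 * 0.16481 = 3.2962
L = 79 + 3.2962 = 82.3 dB

82.3


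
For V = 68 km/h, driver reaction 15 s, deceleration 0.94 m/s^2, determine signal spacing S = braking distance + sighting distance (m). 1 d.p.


V = 68 / 3.6 = 18.8889 m/s
Braking distance = 18.8889^2 / (2*0.94) = 189.782 m
Sighting distance = 18.8889 * 15 = 283.3333 m
S = 189.782 + 283.3333 = 473.1 m

473.1


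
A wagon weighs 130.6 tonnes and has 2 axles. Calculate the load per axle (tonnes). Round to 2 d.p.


Load per axle = total weight / number of axles
Load = 130.6 / 2
Load = 65.30 tonnes

65.30


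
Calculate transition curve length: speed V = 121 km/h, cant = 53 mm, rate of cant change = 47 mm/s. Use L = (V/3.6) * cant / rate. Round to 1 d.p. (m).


Convert speed: V = 121 / 3.6 = 33.6111 m/s
L = 33.6111 * 53 / 47
L = 1781.3889 / 47
L = 37.9 m

37.9


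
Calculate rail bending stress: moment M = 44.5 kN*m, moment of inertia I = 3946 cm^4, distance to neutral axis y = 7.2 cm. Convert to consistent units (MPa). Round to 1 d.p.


Convert units:
M = 44.5 kN*m = 44500000 N*mm
y = 7.2 cm = 72 mm
I = 3946 cm^4 = 39460000 mm^4
sigma = 44500000 * 72 / 39460000
sigma = 81.2 MPa

81.2


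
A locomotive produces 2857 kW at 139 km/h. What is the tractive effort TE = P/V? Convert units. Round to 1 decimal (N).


Convert: P = 2857 kW = 2857000 W
V = 139 / 3.6 = 38.6111 m/s
TE = 2857000 / 38.6111
TE = 73994.2 N

73994.2


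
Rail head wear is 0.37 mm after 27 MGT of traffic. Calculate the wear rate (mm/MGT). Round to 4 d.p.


Wear rate = total wear / cumulative tonnage
Rate = 0.37 / 27
Rate = 0.0137 mm/MGT

0.0137


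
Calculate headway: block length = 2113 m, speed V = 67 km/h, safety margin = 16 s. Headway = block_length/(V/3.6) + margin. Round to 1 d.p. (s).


V = 67 / 3.6 = 18.6111 m/s
Block traversal time = 2113 / 18.6111 = 113.5343 s
Headway = 113.5343 + 16
Headway = 129.5 s

129.5


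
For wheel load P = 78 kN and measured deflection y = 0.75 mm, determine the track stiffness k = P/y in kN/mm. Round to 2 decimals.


Track stiffness k = P / y
k = 78 / 0.75
k = 104.00 kN/mm

104.00


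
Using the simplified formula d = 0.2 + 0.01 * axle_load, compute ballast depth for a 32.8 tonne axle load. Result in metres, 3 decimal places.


d = 0.2 + 0.01 * 32.8
d = 0.2 + 0.328
d = 0.528 m

0.528


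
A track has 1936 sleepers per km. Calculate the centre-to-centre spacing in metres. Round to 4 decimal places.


Spacing = 1000 m / number of sleepers
Spacing = 1000 / 1936
Spacing = 0.5165 m

0.5165


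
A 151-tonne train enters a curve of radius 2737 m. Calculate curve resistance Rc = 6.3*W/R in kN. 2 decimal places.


Rc = 6.3 * W / R
Rc = 6.3 * 151 / 2737
Rc = 951.3 / 2737
Rc = 0.35 kN

0.35


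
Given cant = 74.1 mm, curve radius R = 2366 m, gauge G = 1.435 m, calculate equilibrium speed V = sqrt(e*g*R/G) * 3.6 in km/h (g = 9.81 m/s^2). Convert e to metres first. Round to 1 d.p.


Convert cant: e = 74.1 mm = 0.0741 m
V_ms = sqrt(0.0741 * 9.81 * 2366 / 1.435)
V_ms = sqrt(1198.533161) = 34.6198 m/s
V = 34.6198 * 3.6 = 124.6 km/h

124.6


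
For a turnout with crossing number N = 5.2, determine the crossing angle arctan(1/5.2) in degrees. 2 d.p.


1/N = 1/5.2 = 0.192308
angle = arctan(0.192308) = 0.189988 rad
angle = 0.189988 * 180/pi = 10.89 degrees

10.89


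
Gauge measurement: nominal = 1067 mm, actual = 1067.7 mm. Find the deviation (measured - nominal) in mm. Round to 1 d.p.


Deviation = measured - nominal
Deviation = 1067.7 - 1067
Deviation = 0.7 mm

0.7


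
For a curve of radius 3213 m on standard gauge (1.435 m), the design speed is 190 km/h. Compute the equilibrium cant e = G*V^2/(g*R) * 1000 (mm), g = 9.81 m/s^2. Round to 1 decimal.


Convert speed: V = 190 / 3.6 = 52.7778 m/s
Apply formula: e = 1.435 * 52.7778^2 / (9.81 * 3213)
e = 1.435 * 2785.4938 / 31519.53
e = 0.126816 m = 126.8 mm

126.8


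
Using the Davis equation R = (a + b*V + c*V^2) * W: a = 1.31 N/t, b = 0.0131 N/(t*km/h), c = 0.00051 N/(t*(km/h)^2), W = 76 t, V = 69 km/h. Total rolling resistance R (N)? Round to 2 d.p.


b*V = 0.0131 * 69 = 0.9039
c*V^2 = 0.00051 * 4761 = 2.42811
R_per_t = 1.31 + 0.9039 + 2.42811 = 4.64201 N/t
R_total = 4.64201 * 76 = 352.79 N

352.79


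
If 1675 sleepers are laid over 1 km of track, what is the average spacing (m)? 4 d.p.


Spacing = 1000 m / number of sleepers
Spacing = 1000 / 1675
Spacing = 0.5970 m

0.5970


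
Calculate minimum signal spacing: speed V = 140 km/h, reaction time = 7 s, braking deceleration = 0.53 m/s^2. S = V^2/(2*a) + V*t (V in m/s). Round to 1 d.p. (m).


V = 140 / 3.6 = 38.8889 m/s
Braking distance = 38.8889^2 / (2*0.53) = 1426.7412 m
Sighting distance = 38.8889 * 7 = 272.2222 m
S = 1426.7412 + 272.2222 = 1699.0 m

1699.0


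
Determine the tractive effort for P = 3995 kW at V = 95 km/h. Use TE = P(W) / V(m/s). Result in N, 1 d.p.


Convert: P = 3995 kW = 3995000 W
V = 95 / 3.6 = 26.3889 m/s
TE = 3995000 / 26.3889
TE = 151389.5 N

151389.5


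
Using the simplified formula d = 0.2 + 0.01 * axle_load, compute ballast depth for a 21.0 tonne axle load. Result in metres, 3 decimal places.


d = 0.2 + 0.01 * 21.0
d = 0.2 + 0.21
d = 0.410 m

0.410


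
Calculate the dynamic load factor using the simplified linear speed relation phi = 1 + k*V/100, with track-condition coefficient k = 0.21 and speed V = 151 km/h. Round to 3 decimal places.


phi = 1 + k * V / 100
phi = 1 + 0.21 * 151 / 100
phi = 1 + 0.3171
phi = 1.317

1.317


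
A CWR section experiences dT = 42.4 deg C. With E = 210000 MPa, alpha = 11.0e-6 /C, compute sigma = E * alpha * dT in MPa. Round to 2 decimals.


sigma = E * alpha * dT
sigma = 210000 * 11.0e-6 * 42.4
sigma = 2.31 * 42.4
sigma = 97.94 MPa

97.94


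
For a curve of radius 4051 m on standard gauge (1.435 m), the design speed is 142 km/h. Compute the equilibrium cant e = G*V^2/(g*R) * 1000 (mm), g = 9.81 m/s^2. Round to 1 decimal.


Convert speed: V = 142 / 3.6 = 39.4444 m/s
Apply formula: e = 1.435 * 39.4444^2 / (9.81 * 4051)
e = 1.435 * 1555.8642 / 39740.31
e = 0.056181 m = 56.2 mm

56.2


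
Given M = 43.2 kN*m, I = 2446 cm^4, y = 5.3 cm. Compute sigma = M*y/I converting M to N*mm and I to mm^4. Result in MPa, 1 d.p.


Convert units:
M = 43.2 kN*m = 43200000 N*mm
y = 5.3 cm = 53 mm
I = 2446 cm^4 = 24460000 mm^4
sigma = 43200000 * 53 / 24460000
sigma = 93.6 MPa

93.6


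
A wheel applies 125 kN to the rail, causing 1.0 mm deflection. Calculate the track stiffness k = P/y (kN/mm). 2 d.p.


Track stiffness k = P / y
k = 125 / 1.0
k = 125.00 kN/mm

125.00


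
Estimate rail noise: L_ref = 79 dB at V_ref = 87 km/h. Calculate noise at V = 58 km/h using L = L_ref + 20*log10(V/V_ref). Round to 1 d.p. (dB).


V/V_ref = 58 / 87 = 0.666667
log10(0.666667) = -0.176091
20 * -0.176091 = -3.5218
L = 79 + -3.5218 = 75.5 dB

75.5


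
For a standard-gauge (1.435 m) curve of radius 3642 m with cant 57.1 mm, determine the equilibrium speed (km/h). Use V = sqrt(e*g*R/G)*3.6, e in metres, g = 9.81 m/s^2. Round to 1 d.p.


Convert cant: e = 57.1 mm = 0.0571 m
V_ms = sqrt(0.0571 * 9.81 * 3642 / 1.435)
V_ms = sqrt(1421.651528) = 37.7048 m/s
V = 37.7048 * 3.6 = 135.7 km/h

135.7


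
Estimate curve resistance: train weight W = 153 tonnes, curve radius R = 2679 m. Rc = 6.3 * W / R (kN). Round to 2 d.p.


Rc = 6.3 * W / R
Rc = 6.3 * 153 / 2679
Rc = 963.9 / 2679
Rc = 0.36 kN

0.36


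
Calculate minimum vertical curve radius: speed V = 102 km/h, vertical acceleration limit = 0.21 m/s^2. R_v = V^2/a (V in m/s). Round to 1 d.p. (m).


Convert speed: V = 102 / 3.6 = 28.3333 m/s
V^2 = 802.7778 m^2/s^2
R_v = 802.7778 / 0.21
R_v = 3822.8 m

3822.8


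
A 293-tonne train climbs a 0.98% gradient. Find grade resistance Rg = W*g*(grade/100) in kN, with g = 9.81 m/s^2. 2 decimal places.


Rg = W * 9.81 * grade / 100
Rg = 293 * 9.81 * 0.98 / 100
Rg = 2874.33 * 0.0098
Rg = 28.17 kN

28.17


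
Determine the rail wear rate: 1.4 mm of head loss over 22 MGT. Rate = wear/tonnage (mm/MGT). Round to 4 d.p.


Wear rate = total wear / cumulative tonnage
Rate = 1.4 / 22
Rate = 0.0636 mm/MGT

0.0636


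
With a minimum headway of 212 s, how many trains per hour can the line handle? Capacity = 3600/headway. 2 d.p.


Capacity = 3600 / headway
Capacity = 3600 / 212
Capacity = 16.98 trains/hour

16.98


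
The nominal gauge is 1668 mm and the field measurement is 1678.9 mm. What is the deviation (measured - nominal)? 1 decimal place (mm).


Deviation = measured - nominal
Deviation = 1678.9 - 1668
Deviation = 10.9 mm

10.9


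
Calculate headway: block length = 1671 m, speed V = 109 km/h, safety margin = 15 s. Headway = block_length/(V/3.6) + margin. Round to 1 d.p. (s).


V = 109 / 3.6 = 30.2778 m/s
Block traversal time = 1671 / 30.2778 = 55.189 s
Headway = 55.189 + 15
Headway = 70.2 s

70.2


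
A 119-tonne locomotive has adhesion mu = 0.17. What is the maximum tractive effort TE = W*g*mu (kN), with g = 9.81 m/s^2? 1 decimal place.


TE_max = W * g * mu
TE_max = 119 * 9.81 * 0.17
TE_max = 1167.39 * 0.17
TE_max = 198.5 kN

198.5


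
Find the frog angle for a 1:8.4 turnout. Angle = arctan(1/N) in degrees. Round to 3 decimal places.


1/N = 1/8.4 = 0.119048
angle = arctan(0.119048) = 0.11849 rad
angle = 0.11849 * 180/pi = 6.789 degrees

6.789


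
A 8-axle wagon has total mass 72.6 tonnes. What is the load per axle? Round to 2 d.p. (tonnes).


Load per axle = total weight / number of axles
Load = 72.6 / 8
Load = 9.08 tonnes

9.08


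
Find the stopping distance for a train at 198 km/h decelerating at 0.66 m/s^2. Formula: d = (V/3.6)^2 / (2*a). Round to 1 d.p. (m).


Convert speed: V = 198 / 3.6 = 55.0 m/s
V^2 = 3025.0
d = 3025.0 / (2 * 0.66)
d = 3025.0 / 1.32
d = 2291.7 m

2291.7


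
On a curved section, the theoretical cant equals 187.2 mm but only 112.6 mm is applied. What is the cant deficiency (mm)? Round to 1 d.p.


Cant deficiency = equilibrium cant - actual cant
CD = 187.2 - 112.6
CD = 74.6 mm

74.6


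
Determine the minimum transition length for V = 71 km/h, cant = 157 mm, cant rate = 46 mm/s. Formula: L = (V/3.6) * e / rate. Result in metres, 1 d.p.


Convert speed: V = 71 / 3.6 = 19.7222 m/s
L = 19.7222 * 157 / 46
L = 3096.3889 / 46
L = 67.3 m

67.3


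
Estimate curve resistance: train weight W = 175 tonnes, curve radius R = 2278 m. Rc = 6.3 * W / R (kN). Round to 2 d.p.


Rc = 6.3 * W / R
Rc = 6.3 * 175 / 2278
Rc = 1102.5 / 2278
Rc = 0.48 kN

0.48


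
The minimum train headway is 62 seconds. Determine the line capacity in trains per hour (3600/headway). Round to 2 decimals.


Capacity = 3600 / headway
Capacity = 3600 / 62
Capacity = 58.06 trains/hour

58.06


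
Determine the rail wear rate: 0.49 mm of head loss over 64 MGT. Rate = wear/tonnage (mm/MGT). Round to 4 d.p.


Wear rate = total wear / cumulative tonnage
Rate = 0.49 / 64
Rate = 0.0077 mm/MGT

0.0077


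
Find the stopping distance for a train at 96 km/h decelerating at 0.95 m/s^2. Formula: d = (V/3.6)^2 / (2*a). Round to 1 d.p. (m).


Convert speed: V = 96 / 3.6 = 26.6667 m/s
V^2 = 711.1111
d = 711.1111 / (2 * 0.95)
d = 711.1111 / 1.9
d = 374.3 m

374.3


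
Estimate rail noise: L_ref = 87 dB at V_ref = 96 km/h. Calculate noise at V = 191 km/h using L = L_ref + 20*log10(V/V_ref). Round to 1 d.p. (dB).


V/V_ref = 191 / 96 = 1.989583
log10(1.989583) = 0.298762
20 * 0.298762 = 5.9752
L = 87 + 5.9752 = 93.0 dB

93.0


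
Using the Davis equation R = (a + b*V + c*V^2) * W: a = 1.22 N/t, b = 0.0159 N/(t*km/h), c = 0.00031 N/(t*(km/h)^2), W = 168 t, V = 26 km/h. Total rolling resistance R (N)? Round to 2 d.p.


b*V = 0.0159 * 26 = 0.4134
c*V^2 = 0.00031 * 676 = 0.20956
R_per_t = 1.22 + 0.4134 + 0.20956 = 1.84296 N/t
R_total = 1.84296 * 168 = 309.62 N

309.62


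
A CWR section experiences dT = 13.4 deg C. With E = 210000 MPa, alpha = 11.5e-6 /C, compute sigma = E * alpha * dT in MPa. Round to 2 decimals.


sigma = E * alpha * dT
sigma = 210000 * 11.5e-6 * 13.4
sigma = 2.415 * 13.4
sigma = 32.36 MPa

32.36


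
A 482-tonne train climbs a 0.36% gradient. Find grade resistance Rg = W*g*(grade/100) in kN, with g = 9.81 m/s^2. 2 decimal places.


Rg = W * 9.81 * grade / 100
Rg = 482 * 9.81 * 0.36 / 100
Rg = 4728.42 * 0.0036
Rg = 17.02 kN

17.02


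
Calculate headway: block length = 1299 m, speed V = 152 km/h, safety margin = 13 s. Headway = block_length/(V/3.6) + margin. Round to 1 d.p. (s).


V = 152 / 3.6 = 42.2222 m/s
Block traversal time = 1299 / 42.2222 = 30.7658 s
Headway = 30.7658 + 13
Headway = 43.8 s

43.8


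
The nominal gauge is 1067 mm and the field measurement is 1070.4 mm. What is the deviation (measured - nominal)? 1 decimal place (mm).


Deviation = measured - nominal
Deviation = 1070.4 - 1067
Deviation = 3.4 mm

3.4


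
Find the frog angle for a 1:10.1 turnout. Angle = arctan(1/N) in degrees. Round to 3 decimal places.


1/N = 1/10.1 = 0.09901
angle = arctan(0.09901) = 0.098688 rad
angle = 0.098688 * 180/pi = 5.654 degrees

5.654


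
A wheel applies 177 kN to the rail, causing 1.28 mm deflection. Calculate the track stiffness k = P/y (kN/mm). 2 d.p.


Track stiffness k = P / y
k = 177 / 1.28
k = 138.28 kN/mm

138.28


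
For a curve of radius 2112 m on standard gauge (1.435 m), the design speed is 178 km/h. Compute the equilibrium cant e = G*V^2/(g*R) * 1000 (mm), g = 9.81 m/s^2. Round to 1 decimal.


Convert speed: V = 178 / 3.6 = 49.4444 m/s
Apply formula: e = 1.435 * 49.4444^2 / (9.81 * 2112)
e = 1.435 * 2444.7531 / 20718.72
e = 0.169326 m = 169.3 mm

169.3


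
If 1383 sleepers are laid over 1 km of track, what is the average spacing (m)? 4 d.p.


Spacing = 1000 m / number of sleepers
Spacing = 1000 / 1383
Spacing = 0.7231 m

0.7231


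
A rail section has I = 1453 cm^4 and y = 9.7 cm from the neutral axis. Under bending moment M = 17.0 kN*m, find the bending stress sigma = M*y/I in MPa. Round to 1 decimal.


Convert units:
M = 17.0 kN*m = 17000000 N*mm
y = 9.7 cm = 97 mm
I = 1453 cm^4 = 14530000 mm^4
sigma = 17000000 * 97 / 14530000
sigma = 113.5 MPa

113.5


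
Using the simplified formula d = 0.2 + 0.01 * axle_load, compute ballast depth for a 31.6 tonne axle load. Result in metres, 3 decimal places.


d = 0.2 + 0.01 * 31.6
d = 0.2 + 0.316
d = 0.516 m

0.516


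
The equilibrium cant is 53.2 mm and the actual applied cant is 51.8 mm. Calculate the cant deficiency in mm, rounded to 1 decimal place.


Cant deficiency = equilibrium cant - actual cant
CD = 53.2 - 51.8
CD = 1.4 mm

1.4


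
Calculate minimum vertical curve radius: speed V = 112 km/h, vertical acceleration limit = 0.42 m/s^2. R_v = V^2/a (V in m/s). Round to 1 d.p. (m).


Convert speed: V = 112 / 3.6 = 31.1111 m/s
V^2 = 967.9012 m^2/s^2
R_v = 967.9012 / 0.42
R_v = 2304.5 m

2304.5


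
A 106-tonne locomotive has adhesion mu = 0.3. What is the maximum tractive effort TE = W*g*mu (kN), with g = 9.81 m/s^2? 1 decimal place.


TE_max = W * g * mu
TE_max = 106 * 9.81 * 0.3
TE_max = 1039.86 * 0.3
TE_max = 312.0 kN

312.0


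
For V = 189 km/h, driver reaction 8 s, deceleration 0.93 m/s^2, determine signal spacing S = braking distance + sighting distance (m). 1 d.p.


V = 189 / 3.6 = 52.5 m/s
Braking distance = 52.5^2 / (2*0.93) = 1481.8548 m
Sighting distance = 52.5 * 8 = 420.0 m
S = 1481.8548 + 420.0 = 1901.9 m

1901.9


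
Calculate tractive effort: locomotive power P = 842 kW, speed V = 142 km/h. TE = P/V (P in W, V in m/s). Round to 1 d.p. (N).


Convert: P = 842 kW = 842000 W
V = 142 / 3.6 = 39.4444 m/s
TE = 842000 / 39.4444
TE = 21346.5 N

21346.5


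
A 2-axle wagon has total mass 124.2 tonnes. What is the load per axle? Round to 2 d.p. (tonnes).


Load per axle = total weight / number of axles
Load = 124.2 / 2
Load = 62.10 tonnes

62.10


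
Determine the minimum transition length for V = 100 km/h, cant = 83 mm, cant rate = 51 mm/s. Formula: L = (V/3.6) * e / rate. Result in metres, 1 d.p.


Convert speed: V = 100 / 3.6 = 27.7778 m/s
L = 27.7778 * 83 / 51
L = 2305.5556 / 51
L = 45.2 m

45.2


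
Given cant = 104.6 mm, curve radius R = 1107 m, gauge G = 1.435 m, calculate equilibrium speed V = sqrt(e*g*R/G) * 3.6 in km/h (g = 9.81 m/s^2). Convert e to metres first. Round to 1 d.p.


Convert cant: e = 104.6 mm = 0.1046 m
V_ms = sqrt(0.1046 * 9.81 * 1107 / 1.435)
V_ms = sqrt(791.582914) = 28.1351 m/s
V = 28.1351 * 3.6 = 101.3 km/h

101.3


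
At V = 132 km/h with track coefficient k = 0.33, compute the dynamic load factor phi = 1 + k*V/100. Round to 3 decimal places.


phi = 1 + k * V / 100
phi = 1 + 0.33 * 132 / 100
phi = 1 + 0.4356
phi = 1.436

1.436


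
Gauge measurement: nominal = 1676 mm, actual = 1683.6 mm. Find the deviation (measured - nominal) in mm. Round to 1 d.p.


Deviation = measured - nominal
Deviation = 1683.6 - 1676
Deviation = 7.6 mm

7.6
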